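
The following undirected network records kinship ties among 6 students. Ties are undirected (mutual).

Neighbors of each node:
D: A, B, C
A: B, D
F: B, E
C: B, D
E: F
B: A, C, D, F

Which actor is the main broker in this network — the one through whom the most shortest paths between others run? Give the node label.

B

Unnormalized betweenness of each node: A:0, B:13/2, C:0, D:1/2, E:0, F:4.
B has the largest value, 13/2, making it the main broker — the node through which the most shortest paths run.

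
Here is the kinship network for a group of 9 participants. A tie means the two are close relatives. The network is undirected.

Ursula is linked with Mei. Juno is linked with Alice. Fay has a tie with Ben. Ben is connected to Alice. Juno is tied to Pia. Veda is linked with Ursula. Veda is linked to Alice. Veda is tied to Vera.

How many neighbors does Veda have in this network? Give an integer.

3

Veda is directly tied to Alice, Ursula, and Vera. That is 3 neighbors, so the degree of Veda is 3.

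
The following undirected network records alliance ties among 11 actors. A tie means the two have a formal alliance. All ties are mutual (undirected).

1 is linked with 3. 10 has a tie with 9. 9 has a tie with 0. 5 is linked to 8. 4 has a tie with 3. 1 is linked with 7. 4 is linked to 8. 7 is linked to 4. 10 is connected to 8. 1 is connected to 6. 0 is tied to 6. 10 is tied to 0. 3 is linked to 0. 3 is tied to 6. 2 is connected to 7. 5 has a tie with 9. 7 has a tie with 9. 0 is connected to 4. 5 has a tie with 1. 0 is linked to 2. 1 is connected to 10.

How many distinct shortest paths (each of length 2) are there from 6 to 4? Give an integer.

The shortest distance is 2. The length-2 paths are: 6–3–4; 6–0–4.
That gives 2 distinct shortest paths.

2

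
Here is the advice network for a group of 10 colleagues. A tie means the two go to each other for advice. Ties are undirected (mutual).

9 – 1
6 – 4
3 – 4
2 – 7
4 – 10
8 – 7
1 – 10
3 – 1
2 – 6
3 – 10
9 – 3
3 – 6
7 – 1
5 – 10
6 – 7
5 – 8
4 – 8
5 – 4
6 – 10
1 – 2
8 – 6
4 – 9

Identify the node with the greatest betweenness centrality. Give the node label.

Unnormalized betweenness of each node: 1:68/15, 2:1/4, 3:17/12, 4:47/10, 5:1/3, 6:163/30, 7:39/20, 8:67/30, 9:1/3, 10:169/60.
6 has the largest value, 163/30, making it the main broker — the node through which the most shortest paths run.

6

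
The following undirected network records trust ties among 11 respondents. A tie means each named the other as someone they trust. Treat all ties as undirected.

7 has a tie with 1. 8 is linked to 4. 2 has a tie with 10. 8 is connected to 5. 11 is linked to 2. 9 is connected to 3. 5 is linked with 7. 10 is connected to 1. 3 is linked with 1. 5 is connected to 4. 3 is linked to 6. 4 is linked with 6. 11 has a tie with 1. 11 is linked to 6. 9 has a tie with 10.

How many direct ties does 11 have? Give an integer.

11 is directly tied to 1, 2, and 6. That is 3 neighbors, so the degree of 11 is 3.

3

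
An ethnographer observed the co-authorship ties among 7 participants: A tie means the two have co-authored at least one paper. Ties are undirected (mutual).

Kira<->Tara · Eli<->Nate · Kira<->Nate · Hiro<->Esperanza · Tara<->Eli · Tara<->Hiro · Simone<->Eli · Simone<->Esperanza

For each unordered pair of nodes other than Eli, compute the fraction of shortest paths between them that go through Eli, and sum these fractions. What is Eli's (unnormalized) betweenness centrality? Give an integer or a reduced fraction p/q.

Pairs whose geodesics pass through Eli — Hiro–Nate: 1/2; Esperanza–Nate: 1; Simone–Nate: 1; Simone–Kira: 2/2; Simone–Tara: 1; Nate–Tara: 1/2.
All other pairs contribute 0.
Summing the contributions gives betweenness(Eli) = 5.

5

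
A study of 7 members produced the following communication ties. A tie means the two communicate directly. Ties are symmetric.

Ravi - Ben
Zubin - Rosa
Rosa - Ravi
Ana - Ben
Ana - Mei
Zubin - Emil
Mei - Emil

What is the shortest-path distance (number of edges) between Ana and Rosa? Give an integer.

One shortest route is Ana – Ben – Ravi – Rosa, which uses 3 edges, and at distance 2 from Ana we only reach {Emil, Ravi}, which does not include Rosa. So d(Ana,Rosa) = 3.

3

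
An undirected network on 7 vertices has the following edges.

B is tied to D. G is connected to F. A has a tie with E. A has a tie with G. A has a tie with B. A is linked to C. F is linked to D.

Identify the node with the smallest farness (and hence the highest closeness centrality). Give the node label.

A

Farness (sum of distances to all others) for each node — A:8, B:10, C:13, D:12, E:13, F:12, G:10.
The smallest farness is 8, for A, so A has the highest closeness.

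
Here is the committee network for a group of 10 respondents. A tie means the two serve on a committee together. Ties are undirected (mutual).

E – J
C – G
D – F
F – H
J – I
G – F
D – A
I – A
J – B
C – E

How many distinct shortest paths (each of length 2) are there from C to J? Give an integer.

The shortest distance is 2, and the only length-2 path is C–E–J. So there is exactly 1 shortest path.

1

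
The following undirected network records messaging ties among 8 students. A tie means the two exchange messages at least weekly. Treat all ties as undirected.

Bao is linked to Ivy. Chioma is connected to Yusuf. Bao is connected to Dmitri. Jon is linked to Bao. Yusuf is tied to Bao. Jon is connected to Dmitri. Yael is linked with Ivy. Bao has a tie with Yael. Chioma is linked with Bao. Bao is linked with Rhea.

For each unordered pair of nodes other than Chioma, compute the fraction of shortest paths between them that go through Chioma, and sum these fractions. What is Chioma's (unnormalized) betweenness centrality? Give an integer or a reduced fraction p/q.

No shortest path between any pair of other nodes passes through Chioma.
Summing the contributions gives betweenness(Chioma) = 0.

0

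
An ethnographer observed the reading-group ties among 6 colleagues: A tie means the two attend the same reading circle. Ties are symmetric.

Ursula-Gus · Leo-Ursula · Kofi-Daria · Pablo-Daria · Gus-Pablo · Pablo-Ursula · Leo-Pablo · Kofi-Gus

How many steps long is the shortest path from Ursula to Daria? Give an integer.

2

One shortest route is Ursula – Pablo – Daria, which uses 2 edges, and Ursula and Daria are not directly tied, so nothing shorter exists. So d(Ursula,Daria) = 2.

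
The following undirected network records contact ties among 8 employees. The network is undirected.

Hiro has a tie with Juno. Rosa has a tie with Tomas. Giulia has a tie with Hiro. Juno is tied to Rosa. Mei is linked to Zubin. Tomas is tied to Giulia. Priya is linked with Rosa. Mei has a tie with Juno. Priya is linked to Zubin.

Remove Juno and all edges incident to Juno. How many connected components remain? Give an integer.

Juno's neighbors (Hiro, Mei, and Rosa) remain reachable from one another through other ties, so the rest of the network stays in one piece.

1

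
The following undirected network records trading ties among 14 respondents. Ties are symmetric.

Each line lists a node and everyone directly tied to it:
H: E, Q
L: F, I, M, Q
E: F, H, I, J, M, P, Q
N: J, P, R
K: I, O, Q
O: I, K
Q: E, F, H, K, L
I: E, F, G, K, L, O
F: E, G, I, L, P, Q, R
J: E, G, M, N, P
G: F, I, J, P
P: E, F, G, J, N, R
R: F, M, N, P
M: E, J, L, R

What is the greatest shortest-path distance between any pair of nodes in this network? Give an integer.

4

Eccentricity of each node (its greatest distance to any other): E:2, F:2, G:3, H:3, I:3, J:3, K:4, L:3, M:3, N:4, O:4, P:3, Q:3, R:3.
The maximum eccentricity is 4, realized for instance by the pair K–N via K – I – G – P – N. So the diameter is 4.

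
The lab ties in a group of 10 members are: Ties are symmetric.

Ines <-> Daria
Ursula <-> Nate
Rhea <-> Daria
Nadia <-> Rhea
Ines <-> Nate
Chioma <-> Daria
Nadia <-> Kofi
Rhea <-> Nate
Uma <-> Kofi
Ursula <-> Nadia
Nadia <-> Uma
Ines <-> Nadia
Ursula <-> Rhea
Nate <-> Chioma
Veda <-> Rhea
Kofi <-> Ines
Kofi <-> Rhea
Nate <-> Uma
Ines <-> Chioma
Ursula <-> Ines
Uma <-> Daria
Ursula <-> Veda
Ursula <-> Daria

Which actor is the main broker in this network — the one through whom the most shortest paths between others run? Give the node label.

Unnormalized betweenness of each node: Chioma:1/5, Daria:641/210, Ines:127/30, Kofi:59/70, Nadia:347/210, Nate:641/210, Rhea:181/35, Uma:41/30, Ursula:31/7, Veda:0.
Rhea has the largest value, 181/35, making it the main broker — the node through which the most shortest paths run.

Rhea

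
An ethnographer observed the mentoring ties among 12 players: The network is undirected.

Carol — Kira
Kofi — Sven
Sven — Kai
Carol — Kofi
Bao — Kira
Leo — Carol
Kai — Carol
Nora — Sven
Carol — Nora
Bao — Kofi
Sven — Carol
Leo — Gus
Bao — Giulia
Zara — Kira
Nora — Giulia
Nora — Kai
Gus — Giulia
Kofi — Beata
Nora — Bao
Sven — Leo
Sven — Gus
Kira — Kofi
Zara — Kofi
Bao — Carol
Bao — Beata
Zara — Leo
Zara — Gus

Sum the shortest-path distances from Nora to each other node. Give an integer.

18

Distances from Nora: Bao:1, Beata:2, Carol:1, Giulia:1, Gus:2, Kai:1, Kira:2, Kofi:2, Leo:2, Sven:1, Zara:3.
Sum = 1 + 2 + 1 + 1 + 2 + 1 + 2 + 2 + 2 + 1 + 3 = 18.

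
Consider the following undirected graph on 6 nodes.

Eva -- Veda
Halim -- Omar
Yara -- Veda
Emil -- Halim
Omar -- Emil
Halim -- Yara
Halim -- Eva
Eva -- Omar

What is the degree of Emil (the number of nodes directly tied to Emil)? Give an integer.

Emil is directly tied to Halim and Omar. That is 2 neighbors, so the degree of Emil is 2.

2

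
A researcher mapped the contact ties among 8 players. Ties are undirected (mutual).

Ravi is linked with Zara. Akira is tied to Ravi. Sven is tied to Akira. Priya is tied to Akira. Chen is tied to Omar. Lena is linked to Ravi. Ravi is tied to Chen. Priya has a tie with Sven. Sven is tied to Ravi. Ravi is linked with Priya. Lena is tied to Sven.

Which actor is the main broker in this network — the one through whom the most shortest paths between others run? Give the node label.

Ravi

Unnormalized betweenness of each node: Akira:0, Chen:6, Lena:0, Omar:0, Priya:0, Ravi:15, Sven:1, Zara:0.
Ravi has the largest value, 15, making it the main broker — the node through which the most shortest paths run.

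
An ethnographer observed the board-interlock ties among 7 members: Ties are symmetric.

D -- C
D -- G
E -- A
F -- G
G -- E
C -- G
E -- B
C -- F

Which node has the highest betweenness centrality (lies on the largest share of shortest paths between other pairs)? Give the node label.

Unnormalized betweenness of each node: A:0, B:0, C:1/2, D:0, E:9, F:0, G:19/2.
G has the largest value, 19/2, making it the main broker — the node through which the most shortest paths run.

G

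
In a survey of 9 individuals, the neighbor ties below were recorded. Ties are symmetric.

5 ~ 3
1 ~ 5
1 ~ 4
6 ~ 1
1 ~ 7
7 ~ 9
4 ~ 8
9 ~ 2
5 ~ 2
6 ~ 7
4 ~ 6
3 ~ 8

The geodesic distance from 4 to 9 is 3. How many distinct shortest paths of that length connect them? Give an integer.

The shortest distance is 3. The length-3 paths are: 4–6–7–9; 4–1–7–9.
That gives 2 distinct shortest paths.

2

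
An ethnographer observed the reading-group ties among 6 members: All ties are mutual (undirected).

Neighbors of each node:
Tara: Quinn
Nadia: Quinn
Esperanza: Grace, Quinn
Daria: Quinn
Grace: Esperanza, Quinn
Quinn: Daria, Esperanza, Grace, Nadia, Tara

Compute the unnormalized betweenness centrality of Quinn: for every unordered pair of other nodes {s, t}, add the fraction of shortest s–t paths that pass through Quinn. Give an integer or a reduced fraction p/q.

Pairs whose geodesics pass through Quinn — Nadia–Tara: 1; Nadia–Esperanza: 1; Nadia–Grace: 1; Nadia–Daria: 1; Tara–Esperanza: 1; Tara–Grace: 1; Tara–Daria: 1; Esperanza–Daria: 1; Grace–Daria: 1.
All other pairs contribute 0.
Summing the contributions gives betweenness(Quinn) = 9.

9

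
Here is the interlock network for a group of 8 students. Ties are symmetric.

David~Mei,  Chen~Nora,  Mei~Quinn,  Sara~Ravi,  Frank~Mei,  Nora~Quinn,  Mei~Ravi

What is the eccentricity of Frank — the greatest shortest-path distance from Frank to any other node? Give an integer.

4

Distances from Frank: Chen:4, David:2, Mei:1, Nora:3, Quinn:2, Ravi:2, Sara:3.
The largest is 4 (to Chen), so the eccentricity of Frank is 4.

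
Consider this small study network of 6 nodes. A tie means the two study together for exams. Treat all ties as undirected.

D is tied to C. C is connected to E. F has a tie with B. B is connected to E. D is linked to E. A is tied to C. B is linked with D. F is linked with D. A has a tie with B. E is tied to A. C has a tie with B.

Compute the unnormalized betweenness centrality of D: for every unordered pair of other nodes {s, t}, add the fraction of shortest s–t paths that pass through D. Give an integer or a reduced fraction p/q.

Pairs whose geodesics pass through D — E–F: 1/2; F–C: 1/2.
All other pairs contribute 0.
Summing the contributions gives betweenness(D) = 1.

1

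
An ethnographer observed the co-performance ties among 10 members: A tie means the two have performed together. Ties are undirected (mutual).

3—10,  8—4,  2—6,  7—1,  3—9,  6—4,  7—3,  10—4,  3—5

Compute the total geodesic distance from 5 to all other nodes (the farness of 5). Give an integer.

Distances from 5: 1:3, 2:5, 3:1, 4:3, 6:4, 7:2, 8:4, 9:2, 10:2.
Sum = 3 + 5 + 1 + 3 + 4 + 2 + 4 + 2 + 2 = 26.

26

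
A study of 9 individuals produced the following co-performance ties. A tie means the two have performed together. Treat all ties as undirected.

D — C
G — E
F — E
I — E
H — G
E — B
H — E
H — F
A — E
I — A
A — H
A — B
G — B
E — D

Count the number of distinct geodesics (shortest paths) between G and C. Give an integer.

The shortest distance is 3, and the only length-3 path is G–E–D–C. So there is exactly 1 shortest path.

1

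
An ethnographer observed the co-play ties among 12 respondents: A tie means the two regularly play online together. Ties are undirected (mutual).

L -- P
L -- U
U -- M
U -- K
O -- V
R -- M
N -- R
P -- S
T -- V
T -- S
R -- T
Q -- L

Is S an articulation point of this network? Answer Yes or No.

No

Even without S, every remaining node can still reach every other (the residual graph is connected), so S is not a cut vertex.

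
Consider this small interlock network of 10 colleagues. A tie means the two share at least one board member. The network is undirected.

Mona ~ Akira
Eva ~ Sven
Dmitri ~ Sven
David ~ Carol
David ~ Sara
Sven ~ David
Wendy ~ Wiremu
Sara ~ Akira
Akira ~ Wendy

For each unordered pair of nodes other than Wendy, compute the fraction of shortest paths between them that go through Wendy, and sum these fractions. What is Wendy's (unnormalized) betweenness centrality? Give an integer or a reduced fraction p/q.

8

Pairs whose geodesics pass through Wendy — Akira–Wiremu: 1; Wiremu–Eva: 1; Wiremu–Carol: 1; Wiremu–David: 1; Wiremu–Mona: 1; Wiremu–Sara: 1; Wiremu–Dmitri: 1; Wiremu–Sven: 1.
All other pairs contribute 0.
Summing the contributions gives betweenness(Wendy) = 8.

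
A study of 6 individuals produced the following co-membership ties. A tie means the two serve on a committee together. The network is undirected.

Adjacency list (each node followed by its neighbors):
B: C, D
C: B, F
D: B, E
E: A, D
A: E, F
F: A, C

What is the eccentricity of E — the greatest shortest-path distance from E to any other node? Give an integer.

3

Distances from E: A:1, B:2, C:3, D:1, F:2.
The largest is 3 (to C), so the eccentricity of E is 3.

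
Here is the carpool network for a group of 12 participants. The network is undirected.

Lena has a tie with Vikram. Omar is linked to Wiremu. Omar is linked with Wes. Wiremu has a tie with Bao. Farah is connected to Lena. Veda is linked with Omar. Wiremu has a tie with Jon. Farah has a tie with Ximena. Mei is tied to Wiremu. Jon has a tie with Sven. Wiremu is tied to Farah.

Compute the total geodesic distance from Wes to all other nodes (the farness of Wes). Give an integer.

34

Distances from Wes: Bao:3, Farah:3, Jon:3, Lena:4, Mei:3, Omar:1, Sven:4, Veda:2, Vikram:5, Wiremu:2, Ximena:4.
Sum = 3 + 3 + 3 + 4 + 3 + 1 + 4 + 2 + 5 + 2 + 4 = 34.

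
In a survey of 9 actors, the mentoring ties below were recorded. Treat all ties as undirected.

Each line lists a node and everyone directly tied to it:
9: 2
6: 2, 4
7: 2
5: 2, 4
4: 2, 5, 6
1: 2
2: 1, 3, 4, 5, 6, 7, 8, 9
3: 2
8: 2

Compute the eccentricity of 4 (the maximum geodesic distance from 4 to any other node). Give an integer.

Distances from 4: 1:2, 2:1, 3:2, 5:1, 6:1, 7:2, 8:2, 9:2.
The largest is 2 (to 9, 7, 3, 1, and 8), so the eccentricity of 4 is 2.

2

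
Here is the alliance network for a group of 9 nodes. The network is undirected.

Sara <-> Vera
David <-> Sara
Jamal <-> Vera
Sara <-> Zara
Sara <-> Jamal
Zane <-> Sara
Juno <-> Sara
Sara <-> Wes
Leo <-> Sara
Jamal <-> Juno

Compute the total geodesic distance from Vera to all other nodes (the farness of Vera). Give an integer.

14

Distances from Vera: David:2, Jamal:1, Juno:2, Leo:2, Sara:1, Wes:2, Zane:2, Zara:2.
Sum = 2 + 1 + 2 + 2 + 1 + 2 + 2 + 2 = 14.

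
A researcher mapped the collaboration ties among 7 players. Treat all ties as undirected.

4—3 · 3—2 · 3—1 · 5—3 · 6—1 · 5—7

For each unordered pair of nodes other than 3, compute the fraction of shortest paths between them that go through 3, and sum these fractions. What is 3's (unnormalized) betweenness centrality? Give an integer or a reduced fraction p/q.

13

Pairs whose geodesics pass through 3 — 6–7: 1; 6–5: 1; 6–2: 1; 6–4: 1; 7–1: 1; 7–2: 1; 7–4: 1; 1–5: 1; 1–2: 1; 1–4: 1; 5–2: 1; 5–4: 1; 2–4: 1.
All other pairs contribute 0.
Summing the contributions gives betweenness(3) = 13.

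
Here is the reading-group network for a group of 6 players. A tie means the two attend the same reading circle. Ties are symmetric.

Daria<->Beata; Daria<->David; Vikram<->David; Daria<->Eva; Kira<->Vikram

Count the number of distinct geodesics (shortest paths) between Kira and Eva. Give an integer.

The shortest distance is 4, and the only length-4 path is Kira–Vikram–David–Daria–Eva. So there is exactly 1 shortest path.

1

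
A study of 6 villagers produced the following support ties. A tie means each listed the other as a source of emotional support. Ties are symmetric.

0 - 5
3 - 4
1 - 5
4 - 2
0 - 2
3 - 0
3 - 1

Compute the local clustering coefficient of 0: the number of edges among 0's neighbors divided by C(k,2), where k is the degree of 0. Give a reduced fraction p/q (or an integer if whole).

0's neighbors: 2, 3, and 5 (k = 3).
Possible neighbor pairs: C(3,2) = 3. Edges among them: none → e = 0.
Clustering(0) = 0/3 = 0.

0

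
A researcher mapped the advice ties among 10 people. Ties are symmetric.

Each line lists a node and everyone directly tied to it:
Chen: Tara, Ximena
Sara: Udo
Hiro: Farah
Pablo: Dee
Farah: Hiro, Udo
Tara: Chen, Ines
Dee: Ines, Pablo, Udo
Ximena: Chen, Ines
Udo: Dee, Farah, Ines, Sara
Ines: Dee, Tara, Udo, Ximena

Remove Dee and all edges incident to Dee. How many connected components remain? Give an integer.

2

Without Dee, the remaining ties split the others into: {Chen, Farah, Hiro, Ines, Sara, Tara, Udo, Ximena}; {Pablo}.
That's 2 separate components.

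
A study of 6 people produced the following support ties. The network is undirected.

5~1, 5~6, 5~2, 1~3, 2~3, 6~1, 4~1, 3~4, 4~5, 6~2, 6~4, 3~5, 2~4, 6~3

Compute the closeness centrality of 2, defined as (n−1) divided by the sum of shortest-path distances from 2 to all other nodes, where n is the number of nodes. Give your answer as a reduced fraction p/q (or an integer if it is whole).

Distances from 2: 1:2, 3:1, 4:1, 5:1, 6:1. Sum = 6.
n = 6, so closeness = 5/6.

5/6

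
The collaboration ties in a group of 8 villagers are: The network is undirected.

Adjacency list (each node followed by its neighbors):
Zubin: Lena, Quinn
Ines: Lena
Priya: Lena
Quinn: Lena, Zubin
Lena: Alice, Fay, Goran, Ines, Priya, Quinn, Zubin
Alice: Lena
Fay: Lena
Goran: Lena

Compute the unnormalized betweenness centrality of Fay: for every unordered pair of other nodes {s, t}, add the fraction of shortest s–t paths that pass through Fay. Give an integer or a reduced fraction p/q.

No shortest path between any pair of other nodes passes through Fay.
Summing the contributions gives betweenness(Fay) = 0.

0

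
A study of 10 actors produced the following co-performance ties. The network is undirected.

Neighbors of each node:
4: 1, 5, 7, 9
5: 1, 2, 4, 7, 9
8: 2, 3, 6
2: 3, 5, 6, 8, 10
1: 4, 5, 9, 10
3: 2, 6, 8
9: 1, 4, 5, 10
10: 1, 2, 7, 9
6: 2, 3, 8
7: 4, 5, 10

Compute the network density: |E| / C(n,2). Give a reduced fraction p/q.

19/45

There are 19 edges and 10 nodes, so the maximum possible is C(10,2) = 45.
Density = 19/45.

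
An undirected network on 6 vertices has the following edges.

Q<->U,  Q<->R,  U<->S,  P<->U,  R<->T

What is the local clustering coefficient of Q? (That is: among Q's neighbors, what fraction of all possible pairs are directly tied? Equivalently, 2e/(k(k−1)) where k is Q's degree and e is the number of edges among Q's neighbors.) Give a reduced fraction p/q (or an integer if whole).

0

Q's neighbors: R and U (k = 2).
Possible neighbor pairs: C(2,2) = 1. Edges among them: none → e = 0.
Clustering(Q) = 0/1.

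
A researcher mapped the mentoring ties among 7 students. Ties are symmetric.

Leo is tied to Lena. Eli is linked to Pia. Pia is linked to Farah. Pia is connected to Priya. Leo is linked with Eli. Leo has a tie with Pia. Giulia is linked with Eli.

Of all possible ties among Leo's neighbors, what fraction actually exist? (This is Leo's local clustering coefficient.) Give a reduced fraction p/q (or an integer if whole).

1/3

Leo's neighbors: Eli, Lena, and Pia (k = 3).
Possible neighbor pairs: C(3,2) = 3. Edges among them: Eli–Pia → e = 1.
Clustering(Leo) = 1/3.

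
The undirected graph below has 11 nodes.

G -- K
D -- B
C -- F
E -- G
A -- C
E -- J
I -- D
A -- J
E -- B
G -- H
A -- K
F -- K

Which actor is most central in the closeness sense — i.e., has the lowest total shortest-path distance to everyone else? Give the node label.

E

Farness (sum of distances to all others) for each node — A:24, B:25, C:31, D:32, E:20, F:30, G:21, H:30, I:41, J:23, K:23.
The smallest farness is 20, for E, so E has the highest closeness.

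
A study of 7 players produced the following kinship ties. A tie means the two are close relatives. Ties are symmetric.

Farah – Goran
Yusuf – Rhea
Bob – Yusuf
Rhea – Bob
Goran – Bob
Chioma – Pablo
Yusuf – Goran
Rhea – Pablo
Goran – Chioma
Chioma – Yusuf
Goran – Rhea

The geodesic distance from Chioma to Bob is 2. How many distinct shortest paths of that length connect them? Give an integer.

The shortest distance is 2. The length-2 paths are: Chioma–Yusuf–Bob; Chioma–Goran–Bob.
That gives 2 distinct shortest paths.

2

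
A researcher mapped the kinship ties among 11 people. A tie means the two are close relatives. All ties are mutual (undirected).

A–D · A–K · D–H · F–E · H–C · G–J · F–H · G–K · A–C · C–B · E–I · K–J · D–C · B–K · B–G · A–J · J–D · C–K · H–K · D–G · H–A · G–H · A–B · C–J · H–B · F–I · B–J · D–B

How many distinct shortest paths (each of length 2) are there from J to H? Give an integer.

The shortest distance is 2. The length-2 paths are: J–A–H; J–B–H; J–C–H; J–G–H; J–K–H; J–D–H.
That gives 6 distinct shortest paths.

6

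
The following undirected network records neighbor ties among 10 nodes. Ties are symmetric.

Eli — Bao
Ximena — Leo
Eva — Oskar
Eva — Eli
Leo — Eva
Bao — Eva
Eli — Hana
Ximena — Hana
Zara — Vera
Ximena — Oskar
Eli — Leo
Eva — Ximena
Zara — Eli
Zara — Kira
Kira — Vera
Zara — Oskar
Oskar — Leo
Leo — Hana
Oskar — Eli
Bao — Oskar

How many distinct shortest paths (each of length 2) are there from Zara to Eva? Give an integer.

2

The shortest distance is 2. The length-2 paths are: Zara–Eli–Eva; Zara–Oskar–Eva.
That gives 2 distinct shortest paths.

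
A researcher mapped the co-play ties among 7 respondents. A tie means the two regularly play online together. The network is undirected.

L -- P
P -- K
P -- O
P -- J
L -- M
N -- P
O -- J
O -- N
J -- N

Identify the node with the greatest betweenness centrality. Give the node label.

P

Unnormalized betweenness of each node: J:0, K:0, L:5, M:0, N:0, O:0, P:11.
P has the largest value, 11, making it the main broker — the node through which the most shortest paths run.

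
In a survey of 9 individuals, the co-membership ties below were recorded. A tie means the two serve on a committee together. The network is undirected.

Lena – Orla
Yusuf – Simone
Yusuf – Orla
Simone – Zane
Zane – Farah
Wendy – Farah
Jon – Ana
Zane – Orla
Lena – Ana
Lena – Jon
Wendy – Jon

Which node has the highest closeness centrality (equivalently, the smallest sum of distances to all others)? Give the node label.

Orla

Farness (sum of distances to all others) for each node — Ana:19, Farah:17, Jon:17, Lena:15, Orla:14, Simone:20, Wendy:18, Yusuf:19, Zane:15.
The smallest farness is 14, for Orla, so Orla has the highest closeness.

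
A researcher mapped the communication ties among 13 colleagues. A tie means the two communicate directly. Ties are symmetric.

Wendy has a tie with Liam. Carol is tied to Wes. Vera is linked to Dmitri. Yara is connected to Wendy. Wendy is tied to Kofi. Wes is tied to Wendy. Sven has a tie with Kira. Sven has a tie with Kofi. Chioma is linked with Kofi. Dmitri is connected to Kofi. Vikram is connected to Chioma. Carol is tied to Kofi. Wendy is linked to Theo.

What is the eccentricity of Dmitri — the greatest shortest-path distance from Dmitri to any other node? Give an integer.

Distances from Dmitri: Carol:2, Chioma:2, Kira:3, Kofi:1, Liam:3, Sven:2, Theo:3, Vera:1, Vikram:3, Wendy:2, Wes:3, Yara:3.
The largest is 3 (to Wes, Liam, Theo, Yara, Kira, and Vikram), so the eccentricity of Dmitri is 3.

3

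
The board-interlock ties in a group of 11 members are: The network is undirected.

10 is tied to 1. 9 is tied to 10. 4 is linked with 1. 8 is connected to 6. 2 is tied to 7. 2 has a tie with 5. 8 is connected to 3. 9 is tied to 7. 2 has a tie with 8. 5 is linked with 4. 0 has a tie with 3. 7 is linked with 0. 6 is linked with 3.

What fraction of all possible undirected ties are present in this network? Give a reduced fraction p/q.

There are 13 edges and 11 nodes, so the maximum possible is C(11,2) = 55.
Density = 13/55.

13/55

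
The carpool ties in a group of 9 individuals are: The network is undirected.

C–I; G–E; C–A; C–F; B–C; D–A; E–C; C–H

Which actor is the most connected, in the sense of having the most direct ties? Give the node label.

C

Degrees — A:2, B:1, C:6, D:1, E:2, F:1, G:1, H:1, I:1.
The maximum is 6, attained only by C.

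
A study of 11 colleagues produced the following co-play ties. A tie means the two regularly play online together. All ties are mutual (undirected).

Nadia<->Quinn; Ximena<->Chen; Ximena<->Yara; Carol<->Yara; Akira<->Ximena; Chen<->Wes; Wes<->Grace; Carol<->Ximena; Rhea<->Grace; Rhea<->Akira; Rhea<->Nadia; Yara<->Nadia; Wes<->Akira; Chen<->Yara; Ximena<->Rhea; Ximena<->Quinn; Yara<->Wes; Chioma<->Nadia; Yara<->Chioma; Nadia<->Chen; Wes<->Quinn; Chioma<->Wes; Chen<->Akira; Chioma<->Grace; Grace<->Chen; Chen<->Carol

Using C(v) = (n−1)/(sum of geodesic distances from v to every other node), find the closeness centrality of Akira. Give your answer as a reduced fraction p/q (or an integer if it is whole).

5/8

Distances from Akira: Carol:2, Chen:1, Chioma:2, Grace:2, Nadia:2, Quinn:2, Rhea:1, Wes:1, Ximena:1, Yara:2. Sum = 16.
n = 11, so closeness = 10/16 = 5/8.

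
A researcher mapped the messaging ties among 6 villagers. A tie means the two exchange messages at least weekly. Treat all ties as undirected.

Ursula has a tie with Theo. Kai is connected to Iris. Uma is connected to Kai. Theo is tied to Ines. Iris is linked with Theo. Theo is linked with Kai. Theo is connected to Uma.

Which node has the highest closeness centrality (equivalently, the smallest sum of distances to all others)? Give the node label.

Theo

Farness (sum of distances to all others) for each node — Ines:9, Iris:8, Kai:7, Theo:5, Uma:8, Ursula:9.
The smallest farness is 5, for Theo, so Theo has the highest closeness.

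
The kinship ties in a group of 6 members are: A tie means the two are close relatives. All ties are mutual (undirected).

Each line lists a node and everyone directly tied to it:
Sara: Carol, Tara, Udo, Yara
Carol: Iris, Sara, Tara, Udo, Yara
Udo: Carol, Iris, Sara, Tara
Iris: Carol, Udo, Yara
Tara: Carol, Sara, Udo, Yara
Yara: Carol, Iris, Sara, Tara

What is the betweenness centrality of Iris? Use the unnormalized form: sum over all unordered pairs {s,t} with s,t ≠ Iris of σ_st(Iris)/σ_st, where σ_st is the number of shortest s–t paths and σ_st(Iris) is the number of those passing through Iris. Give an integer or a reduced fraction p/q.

Pairs whose geodesics pass through Iris — Yara–Udo: 1/4.
All other pairs contribute 0.
Summing the contributions gives betweenness(Iris) = 1/4.

1/4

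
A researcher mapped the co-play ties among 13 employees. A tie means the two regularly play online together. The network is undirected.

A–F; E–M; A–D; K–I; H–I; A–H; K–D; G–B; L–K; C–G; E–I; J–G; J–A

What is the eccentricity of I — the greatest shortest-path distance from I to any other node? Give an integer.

5

Distances from I: A:2, B:5, C:5, D:2, E:1, F:3, G:4, H:1, J:3, K:1, L:2, M:2.
The largest is 5 (to C and B), so the eccentricity of I is 5.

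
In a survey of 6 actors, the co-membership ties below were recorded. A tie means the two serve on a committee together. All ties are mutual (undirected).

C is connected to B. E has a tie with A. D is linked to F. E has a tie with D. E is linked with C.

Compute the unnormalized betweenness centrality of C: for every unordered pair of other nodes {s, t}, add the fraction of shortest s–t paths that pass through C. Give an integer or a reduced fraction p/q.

4

Pairs whose geodesics pass through C — F–B: 1; D–B: 1; E–B: 1; B–A: 1.
All other pairs contribute 0.
Summing the contributions gives betweenness(C) = 4.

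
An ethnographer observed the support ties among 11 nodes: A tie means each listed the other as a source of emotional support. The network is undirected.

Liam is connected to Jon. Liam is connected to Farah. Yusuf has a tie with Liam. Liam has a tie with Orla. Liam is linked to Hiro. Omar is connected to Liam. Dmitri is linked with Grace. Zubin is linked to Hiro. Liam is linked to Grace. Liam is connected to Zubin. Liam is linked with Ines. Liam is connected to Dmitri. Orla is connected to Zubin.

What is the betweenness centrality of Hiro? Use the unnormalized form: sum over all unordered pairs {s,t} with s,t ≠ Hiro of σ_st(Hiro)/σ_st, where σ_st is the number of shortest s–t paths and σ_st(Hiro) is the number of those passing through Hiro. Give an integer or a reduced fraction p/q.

No shortest path between any pair of other nodes passes through Hiro.
Summing the contributions gives betweenness(Hiro) = 0.

0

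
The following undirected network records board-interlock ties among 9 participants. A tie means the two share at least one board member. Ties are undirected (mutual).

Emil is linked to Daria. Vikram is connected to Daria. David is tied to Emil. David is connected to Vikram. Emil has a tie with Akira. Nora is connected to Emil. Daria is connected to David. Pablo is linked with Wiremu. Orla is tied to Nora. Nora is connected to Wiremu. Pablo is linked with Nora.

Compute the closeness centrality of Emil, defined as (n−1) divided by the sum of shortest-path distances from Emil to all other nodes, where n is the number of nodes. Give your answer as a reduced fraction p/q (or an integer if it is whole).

2/3

Distances from Emil: Akira:1, Daria:1, David:1, Nora:1, Orla:2, Pablo:2, Vikram:2, Wiremu:2. Sum = 12.
n = 9, so closeness = 8/12 = 2/3.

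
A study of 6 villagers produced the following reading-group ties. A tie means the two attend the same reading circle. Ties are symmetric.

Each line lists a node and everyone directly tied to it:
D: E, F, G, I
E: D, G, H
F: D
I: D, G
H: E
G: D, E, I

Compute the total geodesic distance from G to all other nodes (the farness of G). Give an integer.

7

Distances from G: D:1, E:1, F:2, H:2, I:1.
Sum = 1 + 1 + 2 + 2 + 1 = 7.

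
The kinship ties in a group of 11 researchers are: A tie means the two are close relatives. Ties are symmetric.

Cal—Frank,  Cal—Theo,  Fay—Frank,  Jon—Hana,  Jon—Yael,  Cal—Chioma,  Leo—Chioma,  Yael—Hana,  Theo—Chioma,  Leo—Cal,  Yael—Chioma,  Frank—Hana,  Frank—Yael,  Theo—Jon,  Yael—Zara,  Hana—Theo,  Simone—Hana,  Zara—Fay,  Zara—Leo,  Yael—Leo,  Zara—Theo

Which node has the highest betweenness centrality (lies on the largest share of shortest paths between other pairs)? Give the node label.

Unnormalized betweenness of each node: Cal:61/30, Chioma:11/12, Fay:1/2, Frank:86/15, Hana:21/2, Jon:1/4, Leo:41/30, Simone:0, Theo:377/60, Yael:277/30, Zara:251/60.
Hana has the largest value, 21/2, making it the main broker — the node through which the most shortest paths run.

Hana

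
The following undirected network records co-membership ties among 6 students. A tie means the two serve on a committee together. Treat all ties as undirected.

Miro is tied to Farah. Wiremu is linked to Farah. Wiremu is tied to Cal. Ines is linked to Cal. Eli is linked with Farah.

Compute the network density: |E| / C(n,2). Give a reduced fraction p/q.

1/3

There are 5 edges and 6 nodes, so the maximum possible is C(6,2) = 15.
Density = 5/15 = 1/3.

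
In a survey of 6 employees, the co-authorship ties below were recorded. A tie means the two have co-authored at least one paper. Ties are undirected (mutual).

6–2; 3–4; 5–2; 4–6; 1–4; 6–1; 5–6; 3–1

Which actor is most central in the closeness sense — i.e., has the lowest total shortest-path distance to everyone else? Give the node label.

Farness (sum of distances to all others) for each node — 1:7, 2:9, 3:10, 4:7, 5:9, 6:6.
The smallest farness is 6, for 6, so 6 has the highest closeness.

6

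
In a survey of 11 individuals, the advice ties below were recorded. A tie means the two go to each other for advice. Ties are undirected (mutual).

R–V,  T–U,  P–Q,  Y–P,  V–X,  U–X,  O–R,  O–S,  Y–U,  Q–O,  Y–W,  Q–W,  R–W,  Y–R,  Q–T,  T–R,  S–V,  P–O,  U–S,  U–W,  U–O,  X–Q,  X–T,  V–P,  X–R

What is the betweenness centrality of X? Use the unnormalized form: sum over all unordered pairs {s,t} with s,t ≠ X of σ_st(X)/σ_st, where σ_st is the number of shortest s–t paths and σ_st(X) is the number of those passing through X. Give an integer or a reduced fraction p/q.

11/5

Pairs whose geodesics pass through X — U–R: 1/5; U–Q: 1/4; U–V: 1/2; R–Q: 1/4; T–V: 1/2; Q–V: 1/2.
All other pairs contribute 0.
Summing the contributions gives betweenness(X) = 11/5.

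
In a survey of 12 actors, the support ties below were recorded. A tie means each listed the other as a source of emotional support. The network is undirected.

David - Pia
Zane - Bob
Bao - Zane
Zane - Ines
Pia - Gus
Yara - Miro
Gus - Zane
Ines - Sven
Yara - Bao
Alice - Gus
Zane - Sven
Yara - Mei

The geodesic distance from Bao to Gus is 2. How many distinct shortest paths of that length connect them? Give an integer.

The shortest distance is 2, and the only length-2 path is Bao–Zane–Gus. So there is exactly 1 shortest path.

1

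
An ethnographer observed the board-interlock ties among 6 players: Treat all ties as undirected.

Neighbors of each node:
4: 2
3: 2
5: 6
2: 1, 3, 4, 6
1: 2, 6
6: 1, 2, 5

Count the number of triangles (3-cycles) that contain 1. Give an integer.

1

1's neighbors: 2 and 6.
Neighbor pairs that are themselves tied: 1–2–6. Each forms one triangle with 1, for 1 in total.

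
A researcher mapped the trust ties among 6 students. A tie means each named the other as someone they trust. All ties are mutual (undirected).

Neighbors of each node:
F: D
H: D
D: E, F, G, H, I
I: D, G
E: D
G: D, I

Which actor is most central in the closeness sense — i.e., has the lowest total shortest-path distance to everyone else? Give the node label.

D

Farness (sum of distances to all others) for each node — D:5, E:9, F:9, G:8, H:9, I:8.
The smallest farness is 5, for D, so D has the highest closeness.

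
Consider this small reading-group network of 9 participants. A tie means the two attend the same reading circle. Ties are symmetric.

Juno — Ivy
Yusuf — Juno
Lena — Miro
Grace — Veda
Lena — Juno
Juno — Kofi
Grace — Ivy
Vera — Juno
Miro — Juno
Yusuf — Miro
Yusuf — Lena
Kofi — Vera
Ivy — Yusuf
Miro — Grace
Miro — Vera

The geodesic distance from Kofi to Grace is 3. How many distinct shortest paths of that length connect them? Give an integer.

The shortest distance is 3. The length-3 paths are: Kofi–Juno–Ivy–Grace; Kofi–Vera–Miro–Grace; Kofi–Juno–Miro–Grace.
That gives 3 distinct shortest paths.

3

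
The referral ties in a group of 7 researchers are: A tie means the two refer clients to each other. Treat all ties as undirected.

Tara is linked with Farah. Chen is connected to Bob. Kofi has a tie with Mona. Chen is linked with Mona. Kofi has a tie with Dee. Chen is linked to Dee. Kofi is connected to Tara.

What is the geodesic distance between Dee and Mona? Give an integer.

2

One shortest route is Dee – Kofi – Mona, which uses 2 edges, and Dee and Mona are not directly tied, so nothing shorter exists. So d(Dee,Mona) = 2.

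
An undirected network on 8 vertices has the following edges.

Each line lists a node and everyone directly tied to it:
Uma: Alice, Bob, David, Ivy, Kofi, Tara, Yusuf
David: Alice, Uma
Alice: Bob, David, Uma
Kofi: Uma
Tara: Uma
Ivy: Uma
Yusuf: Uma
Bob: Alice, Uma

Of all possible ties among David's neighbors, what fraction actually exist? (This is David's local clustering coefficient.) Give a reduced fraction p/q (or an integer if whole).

1

David's neighbors: Alice and Uma (k = 2).
Possible neighbor pairs: C(2,2) = 1. Edges among them: Alice–Uma → e = 1.
Clustering(David) = 1/1.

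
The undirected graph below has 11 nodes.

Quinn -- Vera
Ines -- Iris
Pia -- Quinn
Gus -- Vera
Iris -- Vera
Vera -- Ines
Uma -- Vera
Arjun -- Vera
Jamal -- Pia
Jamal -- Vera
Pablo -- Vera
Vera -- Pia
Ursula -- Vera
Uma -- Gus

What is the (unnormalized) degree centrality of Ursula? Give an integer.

Ursula is directly tied to Vera. That is 1 neighbor, so the degree of Ursula is 1.

1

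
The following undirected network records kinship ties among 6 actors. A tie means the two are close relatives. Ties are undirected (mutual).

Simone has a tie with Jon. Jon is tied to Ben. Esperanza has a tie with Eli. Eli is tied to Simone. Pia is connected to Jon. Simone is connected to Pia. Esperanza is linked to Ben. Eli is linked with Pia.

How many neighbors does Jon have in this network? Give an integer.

Jon is directly tied to Ben, Pia, and Simone. That is 3 neighbors, so the degree of Jon is 3.

3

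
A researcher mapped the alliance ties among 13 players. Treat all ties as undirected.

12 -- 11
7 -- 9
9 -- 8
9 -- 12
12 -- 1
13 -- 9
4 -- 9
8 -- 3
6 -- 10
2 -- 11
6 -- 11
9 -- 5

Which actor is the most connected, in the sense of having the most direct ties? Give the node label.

Degrees — 1:1, 2:1, 3:1, 4:1, 5:1, 6:2, 7:1, 8:2, 9:6, 10:1, 11:3, 12:3, 13:1.
The maximum is 6, attained only by 9.

9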